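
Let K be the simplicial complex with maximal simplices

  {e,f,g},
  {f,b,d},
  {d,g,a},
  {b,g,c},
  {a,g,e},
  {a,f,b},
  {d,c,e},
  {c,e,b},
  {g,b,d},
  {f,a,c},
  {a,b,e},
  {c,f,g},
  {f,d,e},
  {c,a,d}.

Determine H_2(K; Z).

H_2 = Z.

We work with the vertex ordering a < b < c < d < e < f < g. The simplices of K, each written with vertices in increasing order, are:

  0-simplices (7): a, b, c, d, e, f, g
  1-simplices (21): ab, ac, ad, ae, af, ag, bc, bd, be, bf, bg, cd, ce, cf, cg, de, df, dg, ef, eg, fg
  2-simplices (14): abe, abf, acd, acf, adg, aeg, bce, bcg, bdf, bdg, cde, cfg, def, efg

giving chain groups C_0 ≅ Z^7, C_1 ≅ Z^21, C_2 ≅ Z^14.

The boundary map ∂_1: C_1 → C_0 maps an edge to its endpoints' difference, ∂[p,q] = q − p.
The 7×21 boundary matrix has rank 6 and Smith normal form diag(1,1,1,1,1,1).

Boundary ∂_2: C_2 → C_1 maps a triangle to the signed sum of its edges. For instance
  ∂bce = ce − be + bc,
  ∂acd = cd − ad + ac.
As a 21×14 matrix over Z this has rank 13, with invariant factors (1,1,1,1,1,1,1,1,1,1,1,1,1).

Reading off H_k = ker ∂_k / im ∂_{k+1}:

  H_2: rank ker ∂_2 − rank ∂_3 = (14 − 13) − 0 = 1, and there is no ∂_3, so H_2 = Z.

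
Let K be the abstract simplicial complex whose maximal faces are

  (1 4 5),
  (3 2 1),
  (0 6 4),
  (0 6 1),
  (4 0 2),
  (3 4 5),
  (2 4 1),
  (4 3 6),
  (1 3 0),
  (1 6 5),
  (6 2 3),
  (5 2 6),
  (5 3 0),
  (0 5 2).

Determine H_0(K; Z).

H_0 ≅ Z.

We work with the vertex ordering 0 < 1 < 2 < 3 < 4 < 5 < 6. The simplices of K, each written with vertices in increasing order, are:

  0-simplices (7): [0], [1], [2], [3], [4], [5], [6]
  1-simplices (21): [0,1], [0,2], [0,3], [0,4], [0,5], [0,6], [1,2], [1,3], [1,4], [1,5], [1,6], [2,3], [2,4], [2,5], [2,6], [3,4], [3,5], [3,6], [4,5], [4,6], [5,6]
  2-simplices (14): [0,1,3], [0,1,6], [0,2,4], [0,2,5], [0,3,5], [0,4,6], [1,2,3], [1,2,4], [1,4,5], [1,5,6], [2,3,6], [2,5,6], [3,4,5], [3,4,6]

so the chain groups are C_0 ≅ Z^7, C_1 ≅ Z^21, C_2 ≅ Z^14.

∂_1: C_1 → C_0 is given by ∂[p,q] = [q] − [p]. For instance
  ∂[1,2] = [2] − [1].
The resulting 7×21 matrix has rank 6, and its Smith normal form has invariant factors (1,1,1,1,1,1).

The boundary map ∂_2: C_2 → C_1 sends each 2-simplex [p,q,r] to [q,r] − [p,r] + [p,q]. For instance
  ∂[0,2,4] = [2,4] − [0,4] + [0,2],
  ∂[1,2,3] = [2,3] − [1,3] + [1,2].
This gives a 21×14 integer matrix of rank 13; reducing to Smith normal form yields diagonal entries (1,1,1,1,1,1,1,1,1,1,1,1,1).

From H_k ≅ ker(∂_k) / im(∂_{k+1}) we obtain:

  H_0: rank C_0 − rank ∂_1 = 7 − 6 = 1, and the invariant factors of ∂_1 are all 1, so H_0 ≅ Z.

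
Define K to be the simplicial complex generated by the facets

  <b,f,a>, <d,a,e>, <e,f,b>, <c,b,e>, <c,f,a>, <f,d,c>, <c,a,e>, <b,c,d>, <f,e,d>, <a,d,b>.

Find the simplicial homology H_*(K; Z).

H_0 ≅ Z,  H_1 ≅ Z/2,  H_2 = 0.

Order the vertices as a < b < c < d < e < f. Listing each simplex with vertices in this order, K has dimension 2 with simplices:

  0-simplices (6): a, b, c, d, e, f
  1-simplices (15): ab, ac, ad, ae, af, bc, bd, be, bf, cd, ce, cf, de, df, ef
  2-simplices (10): abd, abf, ace, acf, ade, bcd, bce, bef, cdf, def

giving chain groups C_0 ≅ Z^6, C_1 ≅ Z^15, C_2 ≅ Z^10.

Boundary ∂_1: C_1 → C_0 sends each edge [p,q] (with p < q) to q − p. For instance
  ∂ef = f − e.
This gives a 6×15 integer matrix of rank 5; reducing to Smith normal form yields diagonal entries (1,1,1,1,1).

∂_2: C_2 → C_1 acts by ∂[p,q,r] = [q,r] − [p,r] + [p,q]. For instance
  ∂bcd = cd − bd + bc,
  ∂bef = ef − bf + be.
As a 15×10 matrix over Z this has rank 10, with invariant factors (1,1,1,1,1,1,1,1,1,2).

Computing H_k = (kernel of ∂_k) / (image of ∂_{k+1}):

  H_0: rank C_0 − rank ∂_1 = 6 − 5 = 1, and the invariant factors of ∂_1 are all 1, so H_0 = Z.
  H_1: rank ker ∂_1 − rank ∂_2 = (15 − 5) − 10 = 0, and ∂_2 has invariant factor 2 > 1, so H_1 = Z/2.
  H_2: rank ker ∂_2 − rank ∂_3 = (10 − 10) − 0 = 0, and there is no ∂_3, so H_2 = 0.

As a check, the Euler characteristic is 6 − 15 + 10 = 1, which agrees with 1 − 0 + 0 = 1.
(K is a triangulation of the real projective plane RP^2.)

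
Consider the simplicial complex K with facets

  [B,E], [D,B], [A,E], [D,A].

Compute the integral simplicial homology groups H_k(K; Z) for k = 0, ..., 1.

H_0 ≅ Z,  H_1 ≅ Z.

K has 4 vertices, 4 edges.
rank ∂_0 = 0, rank ∂_1 = 3 ⇒ b_0 = 4 − 0 − 3 = 1; all invariant factors of ∂_1 are 1 so no torsion. So H_0 ≅ Z.
rank ∂_1 = 3, rank ∂_2 = 0 ⇒ b_1 = 4 − 3 − 0 = 1. So H_1 ≅ Z.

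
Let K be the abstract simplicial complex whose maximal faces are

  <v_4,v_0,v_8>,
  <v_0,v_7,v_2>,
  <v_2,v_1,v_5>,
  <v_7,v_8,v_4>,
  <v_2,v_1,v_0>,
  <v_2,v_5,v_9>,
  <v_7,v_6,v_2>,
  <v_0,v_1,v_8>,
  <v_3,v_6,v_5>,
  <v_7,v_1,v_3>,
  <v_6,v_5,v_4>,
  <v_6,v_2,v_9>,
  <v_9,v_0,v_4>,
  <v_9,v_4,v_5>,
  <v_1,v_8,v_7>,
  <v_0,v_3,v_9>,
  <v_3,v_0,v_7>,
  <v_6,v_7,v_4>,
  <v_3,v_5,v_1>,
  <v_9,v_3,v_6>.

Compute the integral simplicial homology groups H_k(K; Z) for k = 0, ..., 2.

We work with the vertex ordering v_0 < v_1 < v_2 < v_3 < v_4 < v_5 < v_6 < v_7 < v_8 < v_9. The simplices of K, each written with vertices in increasing order, are:

  0-simplices (10): [v_0], [v_1], [v_2], [v_3], [v_4], [v_5], [v_6], [v_7], [v_8], [v_9]
  1-simplices (30): (30 of them)
  2-simplices (20): (20 of them)

so the chain groups are C_0 ≅ Z^10, C_1 ≅ Z^30, C_2 ≅ Z^20.

∂_1: C_1 → C_0 is given by ∂[p,q] = [q] − [p]. For instance
  ∂[v_3,v_7] = [v_7] − [v_3].
This gives a 10×30 integer matrix of rank 9; reducing to Smith normal form yields diagonal entries (1,1,1,1,1,1,1,1,1).

Boundary ∂_2: C_2 → C_1 maps a triangle to the signed sum of its edges. For instance
  ∂[v_1,v_2,v_5] = [v_2,v_5] − [v_1,v_5] + [v_1,v_2],
  ∂[v_4,v_5,v_6] = [v_5,v_6] − [v_4,v_6] + [v_4,v_5].
This gives a 30×20 integer matrix of rank 20; reducing to Smith normal form yields diagonal entries (1,1,1,1,1,1,1,1,1,1,1,1,1,1,1,1,1,1,1,2).

Reading off H_k = ker ∂_k / im ∂_{k+1}:

  H_0: rank C_0 − rank ∂_1 = 10 − 9 = 1, and the invariant factors of ∂_1 are all 1, so H_0 = Z.
  H_1: rank ker ∂_1 − rank ∂_2 = (30 − 9) − 20 = 1, and ∂_2 has invariant factor 2 > 1, so H_1 = Z ⊕ Z/2Z.
  H_2: rank ker ∂_2 − rank ∂_3 = (20 − 20) − 0 = 0, and there is no ∂_3, so H_2 = 0.

(K is a triangulation of the Klein bottle.)

H_0 ≅ Z,  H_1 ≅ Z ⊕ Z/2Z,  H_2 = 0.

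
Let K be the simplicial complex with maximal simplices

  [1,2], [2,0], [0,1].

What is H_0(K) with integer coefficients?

H_0 = Z.

Take the total order 0 < 1 < 2 on the vertex set. Then K (dimension 1) consists of the simplices:

  0-simplices (3): [0], [1], [2]
  1-simplices (3): [0,1], [0,2], [1,2]

giving chain groups C_0 ≅ Z^3, C_1 ≅ Z^3.

The boundary map ∂_1: C_1 → C_0 is given by ∂[p,q] = [q] − [p].
This gives a 3×3 integer matrix of rank 2; reducing to Smith normal form yields diagonal entries (1,1).

Computing H_k = (kernel of ∂_k) / (image of ∂_{k+1}):

  H_0: rank C_0 − rank ∂_1 = 3 − 2 = 1, and the invariant factors of ∂_1 are all 1, so H_0 ≅ Z.

(K is a triangulation of the circle S^1.)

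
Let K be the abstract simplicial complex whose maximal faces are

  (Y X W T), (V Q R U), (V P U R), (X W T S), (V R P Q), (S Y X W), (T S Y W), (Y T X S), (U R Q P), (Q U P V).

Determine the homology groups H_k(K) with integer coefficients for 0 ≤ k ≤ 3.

H_0 = Z^2,  H_1 = 0,  H_2 = 0,  H_3 = Z^2.

Fix the vertex order P < Q < R < S < T < U < V < W < X < Y and write every simplex with vertices in increasing order. Then dim K = 3 and the simplices of K are:

  0-simplices (10): P, Q, R, S, T, U, V, W, X, Y
  1-simplices (20): PQ, PR, PU, PV, QR, QU, QV, RU, RV, ST, SW, SX, SY, TW, TX, TY, UV, WX, WY, XY
  2-simplices (20): PQR, PQU, PQV, PRU, PRV, PUV, QRU, QRV, QUV, RUV, STW, STX, STY, SWX, SWY, SXY, TWX, TWY, TXY, WXY
  3-simplices (10): PQRU, PQRV, PQUV, PRUV, QRUV, STWX, STWY, STXY, SWXY, TWXY

Hence C_0 ≅ Z^10, C_1 ≅ Z^20, C_2 ≅ Z^20, C_3 ≅ Z^10.

Boundary ∂_1: C_1 → C_0 maps an edge to its endpoints' difference, ∂[p,q] = q − p.
The resulting 10×20 matrix has rank 8, and its Smith normal form has invariant factors (1,1,1,1,1,1,1,1).

The boundary map ∂_2: C_2 → C_1 acts by ∂[p,q,r] = [q,r] − [p,r] + [p,q]. For instance
  ∂STX = TX − SX + ST,
  ∂SWX = WX − SX + SW.
As a 20×20 matrix over Z this has rank 12, with invariant factors (1,1,1,1,1,1,1,1,1,1,1,1).

Boundary ∂_3: C_3 → C_2 sends each 3-simplex σ to the alternating sum Σ_i (−1)^i (σ with its i-th vertex removed). For instance
  ∂STWX = TWX − SWX + STX − STW,
  ∂PQRV = QRV − PRV + PQV − PQR.
The 20×10 boundary matrix has rank 8 and Smith normal form diag(1,1,1,1,1,1,1,1).

From H_k ≅ ker(∂_k) / im(∂_{k+1}) we obtain:

  H_0: rank C_0 − rank ∂_1 = 10 − 8 = 2, and the invariant factors of ∂_1 are all 1, so H_0 ≅ Z^2.
  H_1: rank ker ∂_1 − rank ∂_2 = (20 − 8) − 12 = 0, and the invariant factors of ∂_2 are all 1, so H_1 ≅ 0.
  H_2: rank ker ∂_2 − rank ∂_3 = (20 − 12) − 8 = 0, and the invariant factors of ∂_3 are all 1, so H_2 ≅ 0.
  H_3: rank ker ∂_3 − rank ∂_4 = (10 − 8) − 0 = 2, and there is no ∂_4, so H_3 ≅ Z^2.

As a check, the Euler characteristic is 10 − 20 + 20 − 10 = 0, which agrees with 2 − 0 + 0 − 2 = 0.
(K is a triangulation of the disjoint union of the 3-sphere S^3 and the 3-sphere S^3.)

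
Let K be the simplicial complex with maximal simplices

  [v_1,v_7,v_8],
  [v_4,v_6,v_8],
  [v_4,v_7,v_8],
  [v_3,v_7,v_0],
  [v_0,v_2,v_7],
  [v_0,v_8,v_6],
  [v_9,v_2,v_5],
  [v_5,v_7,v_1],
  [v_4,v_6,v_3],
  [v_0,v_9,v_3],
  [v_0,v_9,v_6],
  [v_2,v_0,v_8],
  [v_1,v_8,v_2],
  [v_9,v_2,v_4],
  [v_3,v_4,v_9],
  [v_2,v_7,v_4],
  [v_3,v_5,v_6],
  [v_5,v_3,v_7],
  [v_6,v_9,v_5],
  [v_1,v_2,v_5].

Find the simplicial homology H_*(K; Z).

H_0 ≅ Z,  H_1 ≅ Z ⊕ Z/2,  H_2 = 0.

K has 10 vertices, 30 edges, 20 triangles.
rank ∂_0 = 0, rank ∂_1 = 9 ⇒ b_0 = 10 − 0 − 9 = 1; all invariant factors of ∂_1 are 1 so no torsion. So H_0 ≅ Z.
rank ∂_1 = 9, rank ∂_2 = 20 ⇒ b_1 = 30 − 9 − 20 = 1; ∂_2 has invariant factor(s) [2] giving torsion. So H_1 ≅ Z ⊕ Z/2.
rank ∂_2 = 20, rank ∂_3 = 0 ⇒ b_2 = 20 − 20 − 0 = 0. So H_2 ≅ 0.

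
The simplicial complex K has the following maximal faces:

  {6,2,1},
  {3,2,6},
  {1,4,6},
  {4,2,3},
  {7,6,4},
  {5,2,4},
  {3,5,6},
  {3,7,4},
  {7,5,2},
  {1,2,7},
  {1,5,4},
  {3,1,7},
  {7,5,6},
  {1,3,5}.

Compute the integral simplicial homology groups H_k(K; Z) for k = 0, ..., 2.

Take the total order 1 < 2 < 3 < 4 < 5 < 6 < 7 on the vertex set. Then K (dimension 2) consists of the simplices:

  0-simplices (7): [1], [2], [3], [4], [5], [6], [7]
  1-simplices (21): [1,2], [1,3], [1,4], [1,5], [1,6], [1,7], [2,3], [2,4], [2,5], [2,6], [2,7], [3,4], [3,5], [3,6], [3,7], [4,5], [4,6], [4,7], [5,6], [5,7], [6,7]
  2-simplices (14): [1,2,6], [1,2,7], [1,3,5], [1,3,7], [1,4,5], [1,4,6], [2,3,4], [2,3,6], [2,4,5], [2,5,7], [3,4,7], [3,5,6], [4,6,7], [5,6,7]

Hence C_0 ≅ Z^7, C_1 ≅ Z^21, C_2 ≅ Z^14.

∂_1: C_1 → C_0 maps an edge to its endpoints' difference, ∂[p,q] = q − p. For instance
  ∂[2,4] = [4] − [2].
As a 7×21 matrix over Z this has rank 6, with invariant factors (1,1,1,1,1,1).

∂_2: C_2 → C_1 maps a triangle to the signed sum of its edges. For instance
  ∂[2,5,7] = [5,7] − [2,7] + [2,5],
  ∂[1,3,5] = [3,5] − [1,5] + [1,3].
This gives a 21×14 integer matrix of rank 13; reducing to Smith normal form yields diagonal entries (1,1,1,1,1,1,1,1,1,1,1,1,1).

Reading off H_k = ker ∂_k / im ∂_{k+1}:

  H_0: rank C_0 − rank ∂_1 = 7 − 6 = 1, and the invariant factors of ∂_1 are all 1, so H_0 ≅ Z.
  H_1: rank ker ∂_1 − rank ∂_2 = (21 − 6) − 13 = 2, and the invariant factors of ∂_2 are all 1, so H_1 ≅ Z^2.
  H_2: rank ker ∂_2 − rank ∂_3 = (14 − 13) − 0 = 1, and there is no ∂_3, so H_2 ≅ Z.

As a check, the Euler characteristic is 7 − 21 + 14 = 0, which agrees with 1 − 2 + 1 = 0.

H_0 = Z,  H_1 = Z^2,  H_2 = Z.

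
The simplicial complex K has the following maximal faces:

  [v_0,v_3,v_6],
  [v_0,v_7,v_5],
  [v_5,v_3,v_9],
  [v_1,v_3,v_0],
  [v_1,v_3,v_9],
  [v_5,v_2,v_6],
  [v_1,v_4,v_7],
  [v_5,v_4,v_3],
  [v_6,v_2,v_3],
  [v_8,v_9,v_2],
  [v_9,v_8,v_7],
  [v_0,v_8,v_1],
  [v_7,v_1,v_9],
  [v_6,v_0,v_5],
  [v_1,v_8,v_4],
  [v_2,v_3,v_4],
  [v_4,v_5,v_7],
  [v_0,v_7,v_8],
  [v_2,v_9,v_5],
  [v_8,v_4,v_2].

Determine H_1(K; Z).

Fix the vertex order v_0 < v_1 < v_2 < v_3 < v_4 < v_5 < v_6 < v_7 < v_8 < v_9 and write every simplex with vertices in increasing order. Then dim K = 2 and the simplices of K are:

  0-simplices (10): [v_0], [v_1], [v_2], [v_3], [v_4], [v_5], [v_6], [v_7], [v_8], [v_9]
  1-simplices (30): (30 of them)
  2-simplices (20): (20 of them)

Hence C_0 ≅ Z^10, C_1 ≅ Z^30, C_2 ≅ Z^20.

The boundary map ∂_1: C_1 → C_0 maps an edge to its endpoints' difference, ∂[p,q] = q − p. For instance
  ∂[v_3,v_4] = [v_4] − [v_3].
As a 10×30 matrix over Z this has rank 9, with invariant factors (1,1,1,1,1,1,1,1,1).

The boundary map ∂_2: C_2 → C_1 sends each 2-simplex [p,q,r] to [q,r] − [p,r] + [p,q]. For instance
  ∂[v_2,v_5,v_6] = [v_5,v_6] − [v_2,v_6] + [v_2,v_5],
  ∂[v_2,v_5,v_9] = [v_5,v_9] − [v_2,v_9] + [v_2,v_5].
As a 30×20 matrix over Z this has rank 20, with invariant factors (1,1,1,1,1,1,1,1,1,1,1,1,1,1,1,1,1,1,1,2).

Now H_k = ker ∂_k / im ∂_{k+1}, so:

  H_1: rank ker ∂_1 − rank ∂_2 = (30 − 9) − 20 = 1, and ∂_2 has invariant factor 2 > 1, so H_1 = Z ⊕ Z/2Z.

(K is a triangulation of the Klein bottle.)

H_1 = Z ⊕ Z/2Z.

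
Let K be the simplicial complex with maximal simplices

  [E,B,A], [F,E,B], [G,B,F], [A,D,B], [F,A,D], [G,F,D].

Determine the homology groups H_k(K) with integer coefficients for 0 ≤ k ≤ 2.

H_0 ≅ Z,  H_1 ≅ Z,  H_2 = 0.

Order the vertices as A < B < D < E < F < G. Listing each simplex with vertices in this order, K has dimension 2 with simplices:

  0-simplices (6): A, B, D, E, F, G
  1-simplices (12): AB, AD, AE, AF, BD, BE, BF, BG, DF, DG, EF, FG
  2-simplices (6): ABD, ABE, ADF, BEF, BFG, DFG

Hence C_0 ≅ Z^6, C_1 ≅ Z^12, C_2 ≅ Z^6.

Boundary ∂_1: C_1 → C_0 sends each edge [p,q] (with p < q) to q − p.
The 6×12 boundary matrix has rank 5 and Smith normal form diag(1,1,1,1,1).

The boundary map ∂_2: C_2 → C_1 maps a triangle to the signed sum of its edges. For instance
  ∂BEF = EF − BF + BE,
  ∂DFG = FG − DG + DF.
The resulting 12×6 matrix has rank 6, and its Smith normal form has invariant factors (1,1,1,1,1,1).

Reading off H_k = ker ∂_k / im ∂_{k+1}:

  H_0: rank C_0 − rank ∂_1 = 6 − 5 = 1, and the invariant factors of ∂_1 are all 1, so H_0 = Z.
  H_1: rank ker ∂_1 − rank ∂_2 = (12 − 5) − 6 = 1, and the invariant factors of ∂_2 are all 1, so H_1 = Z.
  H_2: rank ker ∂_2 − rank ∂_3 = (6 − 6) − 0 = 0, and there is no ∂_3, so H_2 = 0.

As a check, the Euler characteristic is 6 − 12 + 6 = 0, which agrees with 1 − 1 + 0 = 0.
(K is a triangulation of the cylinder S^1 x I.)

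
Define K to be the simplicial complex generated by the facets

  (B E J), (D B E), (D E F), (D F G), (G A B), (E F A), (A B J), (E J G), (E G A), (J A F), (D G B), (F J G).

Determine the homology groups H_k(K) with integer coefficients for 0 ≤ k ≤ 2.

Fix the vertex order A < B < D < E < F < G < J and write every simplex with vertices in increasing order. Then dim K = 2 and the simplices of K are:

  0-simplices (7): A, B, D, E, F, G, J
  1-simplices (18): AB, AE, AF, AG, AJ, BD, BE, BG, BJ, DE, DF, DG, EF, EG, EJ, FG, FJ, GJ
  2-simplices (12): ABG, ABJ, AEF, AEG, AFJ, BDE, BDG, BEJ, DEF, DFG, EGJ, FGJ

Hence C_0 ≅ Z^7, C_1 ≅ Z^18, C_2 ≅ Z^12.

∂_1: C_1 → C_0 sends each edge [p,q] (with p < q) to q − p.
The 7×18 boundary matrix has rank 6 and Smith normal form diag(1,1,1,1,1,1).

The boundary map ∂_2: C_2 → C_1 acts by ∂[p,q,r] = [q,r] − [p,r] + [p,q]. For instance
  ∂AEG = EG − AG + AE,
  ∂AFJ = FJ − AJ + AF.
As a 18×12 matrix over Z this has rank 12, with invariant factors (1,1,1,1,1,1,1,1,1,1,1,2).

Now H_k = ker ∂_k / im ∂_{k+1}, so:

  H_0: rank C_0 − rank ∂_1 = 7 − 6 = 1, and the invariant factors of ∂_1 are all 1, so H_0 ≅ Z.
  H_1: rank ker ∂_1 − rank ∂_2 = (18 − 6) − 12 = 0, and ∂_2 has invariant factor 2 > 1, so H_1 ≅ Z_2.
  H_2: rank ker ∂_2 − rank ∂_3 = (12 − 12) − 0 = 0, and there is no ∂_3, so H_2 ≅ 0.

As a check, the Euler characteristic is 7 − 18 + 12 = 1, which agrees with 1 − 0 + 0 = 1.

H_0 ≅ Z,  H_1 ≅ Z_2,  H_2 = 0.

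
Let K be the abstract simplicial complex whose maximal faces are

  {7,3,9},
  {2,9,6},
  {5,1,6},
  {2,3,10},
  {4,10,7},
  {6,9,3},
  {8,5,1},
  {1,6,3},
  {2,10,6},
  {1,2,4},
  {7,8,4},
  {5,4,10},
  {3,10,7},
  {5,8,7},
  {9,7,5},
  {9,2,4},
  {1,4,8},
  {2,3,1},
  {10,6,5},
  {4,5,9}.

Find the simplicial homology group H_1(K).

H_1 = Z ⊕ Z/2.

We work with the vertex ordering 1 < 2 < 3 < 4 < 5 < 6 < 7 < 8 < 9 < 10. The simplices of K, each written with vertices in increasing order, are:

  0-simplices (10): [1], [2], [3], [4], [5], [6], [7], [8], [9], [10]
  1-simplices (30): (30 of them)
  2-simplices (20): (20 of them)

Hence C_0 ≅ Z^10, C_1 ≅ Z^30, C_2 ≅ Z^20.

∂_1: C_1 → C_0 is given by ∂[p,q] = [q] − [p].
The resulting 10×30 matrix has rank 9, and its Smith normal form has invariant factors (1,1,1,1,1,1,1,1,1).

Boundary ∂_2: C_2 → C_1 sends each 2-simplex [p,q,r] to [q,r] − [p,r] + [p,q]. For instance
  ∂[5,7,8] = [7,8] − [5,8] + [5,7],
  ∂[1,2,3] = [2,3] − [1,3] + [1,2].
As a 30×20 matrix over Z this has rank 20, with invariant factors (1,1,1,1,1,1,1,1,1,1,1,1,1,1,1,1,1,1,1,2).

Reading off H_k = ker ∂_k / im ∂_{k+1}:

  H_1: rank ker ∂_1 − rank ∂_2 = (30 − 9) − 20 = 1, and ∂_2 has invariant factor 2 > 1, so H_1 = Z ⊕ Z/2.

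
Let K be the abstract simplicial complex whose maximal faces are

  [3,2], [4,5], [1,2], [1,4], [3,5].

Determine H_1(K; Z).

H_1 = Z.

Take the total order 1 < 2 < 3 < 4 < 5 on the vertex set. Then K (dimension 1) consists of the simplices:

  0-simplices (5): [1], [2], [3], [4], [5]
  1-simplices (5): [1,2], [1,4], [2,3], [3,5], [4,5]

Hence C_0 ≅ Z^5, C_1 ≅ Z^5.

Boundary ∂_1: C_1 → C_0 maps an edge to its endpoints' difference, ∂[p,q] = q − p.
As a 5×5 matrix over Z this has rank 4, with invariant factors (1,1,1,1).

From H_k ≅ ker(∂_k) / im(∂_{k+1}) we obtain:

  H_1: rank ker ∂_1 − rank ∂_2 = (5 − 4) − 0 = 1, and there is no ∂_2, so H_1 = Z.

(K is a triangulation of the circle S^1.)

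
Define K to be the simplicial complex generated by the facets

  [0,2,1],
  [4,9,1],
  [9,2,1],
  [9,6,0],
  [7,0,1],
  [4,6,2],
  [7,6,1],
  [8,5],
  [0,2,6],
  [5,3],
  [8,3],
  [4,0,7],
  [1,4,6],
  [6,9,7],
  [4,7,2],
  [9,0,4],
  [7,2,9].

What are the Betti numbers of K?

We work with the vertex ordering 0 < 1 < 2 < 3 < 4 < 5 < 6 < 7 < 8 < 9. The simplices of K, each written with vertices in increasing order, are:

  0-simplices (10): [0], [1], [2], [3], [4], [5], [6], [7], [8], [9]
  1-simplices (24): (24 of them)
  2-simplices (14): [0,1,2], [0,1,7], [0,2,6], [0,4,7], [0,4,9], [0,6,9], [1,2,9], [1,4,6], [1,4,9], [1,6,7], [2,4,6], [2,4,7], [2,7,9], [6,7,9]

giving chain groups C_0 ≅ Z^10, C_1 ≅ Z^24, C_2 ≅ Z^14.

Boundary ∂_1: C_1 → C_0 is given by ∂[p,q] = [q] − [p].
The resulting 10×24 matrix has rank 8, and its Smith normal form has invariant factors (1,1,1,1,1,1,1,1).

The boundary map ∂_2: C_2 → C_1 sends each 2-simplex [p,q,r] to [q,r] − [p,r] + [p,q]. For instance
  ∂[0,1,7] = [1,7] − [0,7] + [0,1],
  ∂[1,4,9] = [4,9] − [1,9] + [1,4].
The resulting 24×14 matrix has rank 13, and its Smith normal form has invariant factors (1,1,1,1,1,1,1,1,1,1,1,1,1).

Computing H_k = (kernel of ∂_k) / (image of ∂_{k+1}):

  H_0: rank C_0 − rank ∂_1 = 10 − 8 = 2, and the invariant factors of ∂_1 are all 1, so H_0 = Z^2.
  H_1: rank ker ∂_1 − rank ∂_2 = (24 − 8) − 13 = 3, and the invariant factors of ∂_2 are all 1, so H_1 = Z^3.
  H_2: rank ker ∂_2 − rank ∂_3 = (14 − 13) − 0 = 1, and there is no ∂_3, so H_2 = Z.

Hence the Betti numbers are b_0 = 2, b_1 = 3, b_2 = 1.

b_0 = 2, b_1 = 3, b_2 = 1.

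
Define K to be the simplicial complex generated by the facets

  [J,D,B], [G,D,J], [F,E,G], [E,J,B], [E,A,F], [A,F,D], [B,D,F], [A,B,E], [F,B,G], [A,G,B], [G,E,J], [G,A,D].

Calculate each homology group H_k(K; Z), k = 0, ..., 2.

Take the total order A < B < D < E < F < G < J on the vertex set. Then K (dimension 2) consists of the simplices:

  0-simplices (7): A, B, D, E, F, G, J
  1-simplices (18): AB, AD, AE, AF, AG, BD, BE, BF, BG, BJ, DF, DG, DJ, EF, EG, EJ, FG, GJ
  2-simplices (12): ABE, ABG, ADF, ADG, AEF, BDF, BDJ, BEJ, BFG, DGJ, EFG, EGJ

giving chain groups C_0 ≅ Z^7, C_1 ≅ Z^18, C_2 ≅ Z^12.

Boundary ∂_1: C_1 → C_0 is given by ∂[p,q] = [q] − [p]. For instance
  ∂DG = G − D.
As a 7×18 matrix over Z this has rank 6, with invariant factors (1,1,1,1,1,1).

∂_2: C_2 → C_1 maps a triangle to the signed sum of its edges. For instance
  ∂EFG = FG − EG + EF,
  ∂BDF = DF − BF + BD.
The 18×12 boundary matrix has rank 12 and Smith normal form diag(1,1,1,1,1,1,1,1,1,1,1,2).

Now H_k = ker ∂_k / im ∂_{k+1}, so:

  H_0: rank C_0 − rank ∂_1 = 7 − 6 = 1, and the invariant factors of ∂_1 are all 1, so H_0 = Z.
  H_1: rank ker ∂_1 − rank ∂_2 = (18 − 6) − 12 = 0, and ∂_2 has invariant factor 2 > 1, so H_1 = Z/2Z.
  H_2: rank ker ∂_2 − rank ∂_3 = (12 − 12) − 0 = 0, and there is no ∂_3, so H_2 = 0.

As a check, the Euler characteristic is 7 − 18 + 12 = 1, which agrees with 1 − 0 + 0 = 1.
(K is a triangulation of the real projective plane RP^2.)

H_0 ≅ Z,  H_1 ≅ Z/2Z,  H_2 = 0.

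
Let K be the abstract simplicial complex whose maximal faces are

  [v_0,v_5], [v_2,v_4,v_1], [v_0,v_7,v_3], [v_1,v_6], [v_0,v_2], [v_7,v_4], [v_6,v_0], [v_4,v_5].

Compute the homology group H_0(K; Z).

H_0 = Z.

Fix the vertex order v_0 < v_1 < v_2 < v_3 < v_4 < v_5 < v_6 < v_7 and write every simplex with vertices in increasing order. Then dim K = 2 and the simplices of K are:

  0-simplices (8): [v_0], [v_1], [v_2], [v_3], [v_4], [v_5], [v_6], [v_7]
  1-simplices (12): [v_0,v_2], [v_0,v_3], [v_0,v_5], [v_0,v_6], [v_0,v_7], [v_1,v_2], [v_1,v_4], [v_1,v_6], [v_2,v_4], [v_3,v_7], [v_4,v_5], [v_4,v_7]
  2-simplices (2): [v_0,v_3,v_7], [v_1,v_2,v_4]

so the chain groups are C_0 ≅ Z^8, C_1 ≅ Z^12, C_2 ≅ Z^2.

The boundary map ∂_1: C_1 → C_0 is given by ∂[p,q] = [q] − [p].
As a 8×12 matrix over Z this has rank 7, with invariant factors (1,1,1,1,1,1,1).

Boundary ∂_2: C_2 → C_1 maps a triangle to the signed sum of its edges. For instance
  ∂[v_1,v_2,v_4] = [v_2,v_4] − [v_1,v_4] + [v_1,v_2],
  ∂[v_0,v_3,v_7] = [v_3,v_7] − [v_0,v_7] + [v_0,v_3].
The 12×2 boundary matrix has rank 2 and Smith normal form diag(1,1).

Computing H_k = (kernel of ∂_k) / (image of ∂_{k+1}):

  H_0: rank C_0 − rank ∂_1 = 8 − 7 = 1, and the invariant factors of ∂_1 are all 1, so H_0 = Z.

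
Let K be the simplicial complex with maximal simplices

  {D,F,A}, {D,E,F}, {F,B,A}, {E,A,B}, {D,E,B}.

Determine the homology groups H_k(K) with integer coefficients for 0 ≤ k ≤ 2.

Fix the vertex order A < B < D < E < F and write every simplex with vertices in increasing order. Then dim K = 2 and the simplices of K are:

  0-simplices (5): A, B, D, E, F
  1-simplices (10): AB, AD, AE, AF, BD, BE, BF, DE, DF, EF
  2-simplices (5): ABE, ABF, ADF, BDE, DEF

giving chain groups C_0 ≅ Z^5, C_1 ≅ Z^10, C_2 ≅ Z^5.

∂_1: C_1 → C_0 maps an edge to its endpoints' difference, ∂[p,q] = q − p. For instance
  ∂BF = F − B.
The resulting 5×10 matrix has rank 4, and its Smith normal form has invariant factors (1,1,1,1).

Boundary ∂_2: C_2 → C_1 maps a triangle to the signed sum of its edges. For instance
  ∂BDE = DE − BE + BD,
  ∂DEF = EF − DF + DE.
The resulting 10×5 matrix has rank 5, and its Smith normal form has invariant factors (1,1,1,1,1).

Now H_k = ker ∂_k / im ∂_{k+1}, so:

  H_0: rank C_0 − rank ∂_1 = 5 − 4 = 1, and the invariant factors of ∂_1 are all 1, so H_0 ≅ Z.
  H_1: rank ker ∂_1 − rank ∂_2 = (10 − 4) − 5 = 1, and the invariant factors of ∂_2 are all 1, so H_1 ≅ Z.
  H_2: rank ker ∂_2 − rank ∂_3 = (5 − 5) − 0 = 0, and there is no ∂_3, so H_2 ≅ 0.

As a check, the Euler characteristic is 5 − 10 + 5 = 0, which agrees with 1 − 1 + 0 = 0.

H_0 ≅ Z,  H_1 ≅ Z,  H_2 = 0.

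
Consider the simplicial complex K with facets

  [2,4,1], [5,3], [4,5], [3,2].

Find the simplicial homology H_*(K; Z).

H_0 = Z,  H_1 = Z,  H_2 = 0.

We work with the vertex ordering 1 < 2 < 3 < 4 < 5. The simplices of K, each written with vertices in increasing order, are:

  0-simplices (5): [1], [2], [3], [4], [5]
  1-simplices (6): [1,2], [1,4], [2,3], [2,4], [3,5], [4,5]
  2-simplices (1): [1,2,4]

Hence C_0 ≅ Z^5, C_1 ≅ Z^6, C_2 ≅ Z^1.

The boundary map ∂_1: C_1 → C_0 sends each edge [p,q] (with p < q) to q − p.
The 5×6 boundary matrix has rank 4 and Smith normal form diag(1,1,1,1).

Boundary ∂_2: C_2 → C_1 acts by ∂[p,q,r] = [q,r] − [p,r] + [p,q]. For instance
  ∂[1,2,4] = [2,4] − [1,4] + [1,2].
The resulting 6×1 matrix has rank 1, and its Smith normal form has invariant factors (1).

Computing H_k = (kernel of ∂_k) / (image of ∂_{k+1}):

  H_0: rank C_0 − rank ∂_1 = 5 − 4 = 1, and the invariant factors of ∂_1 are all 1, so H_0 = Z.
  H_1: rank ker ∂_1 − rank ∂_2 = (6 − 4) − 1 = 1, and the invariant factors of ∂_2 are all 1, so H_1 = Z.
  H_2: rank ker ∂_2 − rank ∂_3 = (1 − 1) − 0 = 0, and there is no ∂_3, so H_2 = 0.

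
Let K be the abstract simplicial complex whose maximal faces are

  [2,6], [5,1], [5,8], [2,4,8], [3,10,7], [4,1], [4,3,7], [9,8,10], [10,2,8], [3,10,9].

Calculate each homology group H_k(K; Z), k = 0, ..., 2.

H_0 = Z,  H_1 = Z^2,  H_2 = 0.

We work with the vertex ordering 1 < 2 < 3 < 4 < 5 < 6 < 7 < 8 < 9 < 10. The simplices of K, each written with vertices in increasing order, are:

  0-simplices (10): [1], [2], [3], [4], [5], [6], [7], [8], [9], [10]
  1-simplices (17): [1,4], [1,5], [2,4], [2,6], [2,8], [2,10], [3,4], [3,7], [3,9], [3,10], [4,7], [4,8], [5,8], [7,10], [8,9], [8,10], [9,10]
  2-simplices (6): [2,4,8], [2,8,10], [3,4,7], [3,7,10], [3,9,10], [8,9,10]

Hence C_0 ≅ Z^10, C_1 ≅ Z^17, C_2 ≅ Z^6.

∂_1: C_1 → C_0 maps an edge to its endpoints' difference, ∂[p,q] = q − p. For instance
  ∂[3,9] = [9] − [3].
This gives a 10×17 integer matrix of rank 9; reducing to Smith normal form yields diagonal entries (1,1,1,1,1,1,1,1,1).

Boundary ∂_2: C_2 → C_1 sends each 2-simplex [p,q,r] to [q,r] − [p,r] + [p,q]. For instance
  ∂[3,9,10] = [9,10] − [3,10] + [3,9],
  ∂[2,4,8] = [4,8] − [2,8] + [2,4].
The 17×6 boundary matrix has rank 6 and Smith normal form diag(1,1,1,1,1,1).

Computing H_k = (kernel of ∂_k) / (image of ∂_{k+1}):

  H_0: rank C_0 − rank ∂_1 = 10 − 9 = 1, and the invariant factors of ∂_1 are all 1, so H_0 ≅ Z.
  H_1: rank ker ∂_1 − rank ∂_2 = (17 − 9) − 6 = 2, and the invariant factors of ∂_2 are all 1, so H_1 ≅ Z^2.
  H_2: rank ker ∂_2 − rank ∂_3 = (6 − 6) − 0 = 0, and there is no ∂_3, so H_2 ≅ 0.

As a check, the Euler characteristic is 10 − 17 + 6 = -1, which agrees with 1 − 2 + 0 = -1.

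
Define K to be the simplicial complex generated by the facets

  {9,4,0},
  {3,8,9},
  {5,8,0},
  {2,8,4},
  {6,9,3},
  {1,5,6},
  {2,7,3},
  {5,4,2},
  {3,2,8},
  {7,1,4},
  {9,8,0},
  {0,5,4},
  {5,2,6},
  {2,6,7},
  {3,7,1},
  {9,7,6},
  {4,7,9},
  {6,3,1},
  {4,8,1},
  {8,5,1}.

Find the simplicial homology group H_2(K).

We work with the vertex ordering 0 < 1 < 2 < 3 < 4 < 5 < 6 < 7 < 8 < 9. The simplices of K, each written with vertices in increasing order, are:

  0-simplices (10): [0], [1], [2], [3], [4], [5], [6], [7], [8], [9]
  1-simplices (30): (30 of them)
  2-simplices (20): (20 of them)

Hence C_0 ≅ Z^10, C_1 ≅ Z^30, C_2 ≅ Z^20.

Boundary ∂_1: C_1 → C_0 maps an edge to its endpoints' difference, ∂[p,q] = q − p.
The 10×30 boundary matrix has rank 9 and Smith normal form diag(1,1,1,1,1,1,1,1,1).

Boundary ∂_2: C_2 → C_1 maps a triangle to the signed sum of its edges. For instance
  ∂[1,3,6] = [3,6] − [1,6] + [1,3],
  ∂[6,7,9] = [7,9] − [6,9] + [6,7].
The resulting 30×20 matrix has rank 20, and its Smith normal form has invariant factors (1,1,1,1,1,1,1,1,1,1,1,1,1,1,1,1,1,1,1,2).

Reading off H_k = ker ∂_k / im ∂_{k+1}:

  H_2: rank ker ∂_2 − rank ∂_3 = (20 − 20) − 0 = 0, and there is no ∂_3, so H_2 ≅ 0.

(K is a triangulation of the Klein bottle.)

H_2 ≅ 0.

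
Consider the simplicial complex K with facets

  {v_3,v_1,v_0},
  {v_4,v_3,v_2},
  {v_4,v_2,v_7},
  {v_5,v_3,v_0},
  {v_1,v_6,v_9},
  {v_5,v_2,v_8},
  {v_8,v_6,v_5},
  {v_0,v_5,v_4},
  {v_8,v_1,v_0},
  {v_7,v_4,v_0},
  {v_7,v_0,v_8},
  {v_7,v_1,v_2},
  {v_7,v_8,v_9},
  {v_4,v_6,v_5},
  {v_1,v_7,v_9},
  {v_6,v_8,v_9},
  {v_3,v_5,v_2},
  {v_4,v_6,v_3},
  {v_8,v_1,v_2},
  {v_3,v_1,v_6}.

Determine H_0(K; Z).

H_0 = Z.

Fix the vertex order v_0 < v_1 < v_2 < v_3 < v_4 < v_5 < v_6 < v_7 < v_8 < v_9 and write every simplex with vertices in increasing order. Then dim K = 2 and the simplices of K are:

  0-simplices (10): [v_0], [v_1], [v_2], [v_3], [v_4], [v_5], [v_6], [v_7], [v_8], [v_9]
  1-simplices (30): (30 of them)
  2-simplices (20): (20 of them)

so the chain groups are C_0 ≅ Z^10, C_1 ≅ Z^30, C_2 ≅ Z^20.

Boundary ∂_1: C_1 → C_0 is given by ∂[p,q] = [q] − [p].
As a 10×30 matrix over Z this has rank 9, with invariant factors (1,1,1,1,1,1,1,1,1).

The boundary map ∂_2: C_2 → C_1 acts by ∂[p,q,r] = [q,r] − [p,r] + [p,q]. For instance
  ∂[v_2,v_3,v_4] = [v_3,v_4] − [v_2,v_4] + [v_2,v_3],
  ∂[v_4,v_5,v_6] = [v_5,v_6] − [v_4,v_6] + [v_4,v_5].
This gives a 30×20 integer matrix of rank 20; reducing to Smith normal form yields diagonal entries (1,1,1,1,1,1,1,1,1,1,1,1,1,1,1,1,1,1,1,2).

Reading off H_k = ker ∂_k / im ∂_{k+1}:

  H_0: rank C_0 − rank ∂_1 = 10 − 9 = 1, and the invariant factors of ∂_1 are all 1, so H_0 ≅ Z.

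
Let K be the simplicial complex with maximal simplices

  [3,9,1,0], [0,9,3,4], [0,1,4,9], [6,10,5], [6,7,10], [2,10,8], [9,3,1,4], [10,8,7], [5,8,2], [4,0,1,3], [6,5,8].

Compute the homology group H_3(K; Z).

We work with the vertex ordering 0 < 1 < 2 < 3 < 4 < 5 < 6 < 7 < 8 < 9 < 10. The simplices of K, each written with vertices in increasing order, are:

  0-simplices (11): [0], [1], [2], [3], [4], [5], [6], [7], [8], [9], [10]
  1-simplices (22): [0,1], [0,3], [0,4], [0,9], [1,3], [1,4], [1,9], [2,5], [2,8], [2,10], [3,4], [3,9], [4,9], [5,6], [5,8], [5,10], [6,7], [6,8], [6,10], [7,8], [7,10], [8,10]
  2-simplices (16): [0,1,3], [0,1,4], [0,1,9], [0,3,4], [0,3,9], [0,4,9], [1,3,4], [1,3,9], [1,4,9], [2,5,8], [2,8,10], [3,4,9], [5,6,8], [5,6,10], [6,7,10], [7,8,10]
  3-simplices (5): [0,1,3,4], [0,1,3,9], [0,1,4,9], [0,3,4,9], [1,3,4,9]

so the chain groups are C_0 ≅ Z^11, C_1 ≅ Z^22, C_2 ≅ Z^16, C_3 ≅ Z^5.

Boundary ∂_1: C_1 → C_0 maps an edge to its endpoints' difference, ∂[p,q] = q − p. For instance
  ∂[5,6] = [6] − [5].
The resulting 11×22 matrix has rank 9, and its Smith normal form has invariant factors (1,1,1,1,1,1,1,1,1).

The boundary map ∂_2: C_2 → C_1 sends each 2-simplex [p,q,r] to [q,r] − [p,r] + [p,q]. For instance
  ∂[2,8,10] = [8,10] − [2,10] + [2,8],
  ∂[3,4,9] = [4,9] − [3,9] + [3,4].
The resulting 22×16 matrix has rank 12, and its Smith normal form has invariant factors (1,1,1,1,1,1,1,1,1,1,1,1).

The boundary map ∂_3: C_3 → C_2 sends each 3-simplex σ to the alternating sum Σ_i (−1)^i (σ with its i-th vertex removed). For instance
  ∂[0,1,4,9] = [1,4,9] − [0,4,9] + [0,1,9] − [0,1,4],
  ∂[0,3,4,9] = [3,4,9] − [0,4,9] + [0,3,9] − [0,3,4].
The 16×5 boundary matrix has rank 4 and Smith normal form diag(1,1,1,1).

From H_k ≅ ker(∂_k) / im(∂_{k+1}) we obtain:

  H_3: rank ker ∂_3 − rank ∂_4 = (5 − 4) − 0 = 1, and there is no ∂_4, so H_3 ≅ Z.

H_3 = Z.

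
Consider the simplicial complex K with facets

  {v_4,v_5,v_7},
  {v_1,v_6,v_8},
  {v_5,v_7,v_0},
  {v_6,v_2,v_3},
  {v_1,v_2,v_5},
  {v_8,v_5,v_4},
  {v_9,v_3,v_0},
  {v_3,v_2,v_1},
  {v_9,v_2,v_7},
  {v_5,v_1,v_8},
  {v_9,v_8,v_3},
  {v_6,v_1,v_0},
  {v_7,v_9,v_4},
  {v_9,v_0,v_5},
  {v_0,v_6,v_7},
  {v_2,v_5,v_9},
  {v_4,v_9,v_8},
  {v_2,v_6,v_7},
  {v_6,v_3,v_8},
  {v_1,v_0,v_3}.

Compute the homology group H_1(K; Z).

Take the total order v_0 < v_1 < v_2 < v_3 < v_4 < v_5 < v_6 < v_7 < v_8 < v_9 on the vertex set. Then K (dimension 2) consists of the simplices:

  0-simplices (10): [v_0], [v_1], [v_2], [v_3], [v_4], [v_5], [v_6], [v_7], [v_8], [v_9]
  1-simplices (30): (30 of them)
  2-simplices (20): (20 of them)

Hence C_0 ≅ Z^10, C_1 ≅ Z^30, C_2 ≅ Z^20.

∂_1: C_1 → C_0 maps an edge to its endpoints' difference, ∂[p,q] = q − p. For instance
  ∂[v_8,v_9] = [v_9] − [v_8].
As a 10×30 matrix over Z this has rank 9, with invariant factors (1,1,1,1,1,1,1,1,1).

The boundary map ∂_2: C_2 → C_1 sends each 2-simplex [p,q,r] to [q,r] − [p,r] + [p,q]. For instance
  ∂[v_2,v_3,v_6] = [v_3,v_6] − [v_2,v_6] + [v_2,v_3],
  ∂[v_0,v_1,v_3] = [v_1,v_3] − [v_0,v_3] + [v_0,v_1].
This gives a 30×20 integer matrix of rank 20; reducing to Smith normal form yields diagonal entries (1,1,1,1,1,1,1,1,1,1,1,1,1,1,1,1,1,1,1,2).

Computing H_k = (kernel of ∂_k) / (image of ∂_{k+1}):

  H_1: rank ker ∂_1 − rank ∂_2 = (30 − 9) − 20 = 1, and ∂_2 has invariant factor 2 > 1, so H_1 = Z ⊕ Z/2.

H_1 = Z ⊕ Z/2.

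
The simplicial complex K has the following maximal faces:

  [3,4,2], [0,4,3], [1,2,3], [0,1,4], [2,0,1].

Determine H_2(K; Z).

H_2 = 0.

We work with the vertex ordering 0 < 1 < 2 < 3 < 4. The simplices of K, each written with vertices in increasing order, are:

  0-simplices (5): [0], [1], [2], [3], [4]
  1-simplices (10): [0,1], [0,2], [0,3], [0,4], [1,2], [1,3], [1,4], [2,3], [2,4], [3,4]
  2-simplices (5): [0,1,2], [0,1,4], [0,3,4], [1,2,3], [2,3,4]

giving chain groups C_0 ≅ Z^5, C_1 ≅ Z^10, C_2 ≅ Z^5.

The boundary map ∂_1: C_1 → C_0 sends each edge [p,q] (with p < q) to q − p. For instance
  ∂[0,3] = [3] − [0].
The resulting 5×10 matrix has rank 4, and its Smith normal form has invariant factors (1,1,1,1).

The boundary map ∂_2: C_2 → C_1 acts by ∂[p,q,r] = [q,r] − [p,r] + [p,q]. For instance
  ∂[1,2,3] = [2,3] − [1,3] + [1,2],
  ∂[0,1,2] = [1,2] − [0,2] + [0,1].
The 10×5 boundary matrix has rank 5 and Smith normal form diag(1,1,1,1,1).

Reading off H_k = ker ∂_k / im ∂_{k+1}:

  H_2: rank ker ∂_2 − rank ∂_3 = (5 − 5) − 0 = 0, and there is no ∂_3, so H_2 = 0.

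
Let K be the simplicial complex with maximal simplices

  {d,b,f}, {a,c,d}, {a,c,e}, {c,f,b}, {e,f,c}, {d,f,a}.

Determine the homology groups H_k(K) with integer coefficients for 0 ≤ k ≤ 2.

H_0 = Z,  H_1 = Z,  H_2 = 0.

K has 6 vertices, 12 edges, 6 triangles.
rank ∂_0 = 0, rank ∂_1 = 5 ⇒ b_0 = 6 − 0 − 5 = 1; all invariant factors of ∂_1 are 1 so no torsion. So H_0 ≅ Z.
rank ∂_1 = 5, rank ∂_2 = 6 ⇒ b_1 = 12 − 5 − 6 = 1; all invariant factors of ∂_2 are 1 so no torsion. So H_1 ≅ Z.
rank ∂_2 = 6, rank ∂_3 = 0 ⇒ b_2 = 6 − 6 − 0 = 0. So H_2 ≅ 0.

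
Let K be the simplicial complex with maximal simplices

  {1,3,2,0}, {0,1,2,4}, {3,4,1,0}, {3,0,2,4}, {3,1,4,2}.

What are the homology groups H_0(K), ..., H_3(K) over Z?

Take the total order 0 < 1 < 2 < 3 < 4 on the vertex set. Then K (dimension 3) consists of the simplices:

  0-simplices (5): [0], [1], [2], [3], [4]
  1-simplices (10): [0,1], [0,2], [0,3], [0,4], [1,2], [1,3], [1,4], [2,3], [2,4], [3,4]
  2-simplices (10): [0,1,2], [0,1,3], [0,1,4], [0,2,3], [0,2,4], [0,3,4], [1,2,3], [1,2,4], [1,3,4], [2,3,4]
  3-simplices (5): [0,1,2,3], [0,1,2,4], [0,1,3,4], [0,2,3,4], [1,2,3,4]

so the chain groups are C_0 ≅ Z^5, C_1 ≅ Z^10, C_2 ≅ Z^10, C_3 ≅ Z^5.

Boundary ∂_1: C_1 → C_0 is given by ∂[p,q] = [q] − [p]. For instance
  ∂[1,4] = [4] − [1].
The resulting 5×10 matrix has rank 4, and its Smith normal form has invariant factors (1,1,1,1).

Boundary ∂_2: C_2 → C_1 sends each 2-simplex [p,q,r] to [q,r] − [p,r] + [p,q]. For instance
  ∂[1,2,4] = [2,4] − [1,4] + [1,2],
  ∂[0,1,2] = [1,2] − [0,2] + [0,1].
This gives a 10×10 integer matrix of rank 6; reducing to Smith normal form yields diagonal entries (1,1,1,1,1,1).

∂_3: C_3 → C_2 sends each 3-simplex σ to the alternating sum Σ_i (−1)^i (σ with its i-th vertex removed). For instance
  ∂[0,1,2,3] = [1,2,3] − [0,2,3] + [0,1,3] − [0,1,2],
  ∂[0,2,3,4] = [2,3,4] − [0,3,4] + [0,2,4] − [0,2,3].
As a 10×5 matrix over Z this has rank 4, with invariant factors (1,1,1,1).

Reading off H_k = ker ∂_k / im ∂_{k+1}:

  H_0: rank C_0 − rank ∂_1 = 5 − 4 = 1, and the invariant factors of ∂_1 are all 1, so H_0 ≅ Z.
  H_1: rank ker ∂_1 − rank ∂_2 = (10 − 4) − 6 = 0, and the invariant factors of ∂_2 are all 1, so H_1 ≅ 0.
  H_2: rank ker ∂_2 − rank ∂_3 = (10 − 6) − 4 = 0, and the invariant factors of ∂_3 are all 1, so H_2 ≅ 0.
  H_3: rank ker ∂_3 − rank ∂_4 = (5 − 4) − 0 = 1, and there is no ∂_4, so H_3 ≅ Z.

As a check, the Euler characteristic is 5 − 10 + 10 − 5 = 0, which agrees with 1 − 0 + 0 − 1 = 0.

H_0 = Z,  H_1 = 0,  H_2 = 0,  H_3 = Z.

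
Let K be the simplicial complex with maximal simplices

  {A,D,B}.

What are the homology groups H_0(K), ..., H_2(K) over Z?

H_0 = Z,  H_1 = 0,  H_2 = 0.

We work with the vertex ordering A < B < D. The simplices of K, each written with vertices in increasing order, are:

  0-simplices (3): A, B, D
  1-simplices (3): AB, AD, BD
  2-simplices (1): ABD

Hence C_0 ≅ Z^3, C_1 ≅ Z^3, C_2 ≅ Z^1.

Boundary ∂_1: C_1 → C_0 maps an edge to its endpoints' difference, ∂[p,q] = q − p. For instance
  ∂AD = D − A.
As a 3×3 matrix over Z this has rank 2, with invariant factors (1,1).

Boundary ∂_2: C_2 → C_1 maps a triangle to the signed sum of its edges. For instance
  ∂ABD = BD − AD + AB.
The 3×1 boundary matrix has rank 1 and Smith normal form diag(1).

Computing H_k = (kernel of ∂_k) / (image of ∂_{k+1}):

  H_0: rank C_0 − rank ∂_1 = 3 − 2 = 1, and the invariant factors of ∂_1 are all 1, so H_0 = Z.
  H_1: rank ker ∂_1 − rank ∂_2 = (3 − 2) − 1 = 0, and the invariant factors of ∂_2 are all 1, so H_1 = 0.
  H_2: rank ker ∂_2 − rank ∂_3 = (1 − 1) − 0 = 0, and there is no ∂_3, so H_2 = 0.

As a check, the Euler characteristic is 3 − 3 + 1 = 1, which agrees with 1 − 0 + 0 = 1.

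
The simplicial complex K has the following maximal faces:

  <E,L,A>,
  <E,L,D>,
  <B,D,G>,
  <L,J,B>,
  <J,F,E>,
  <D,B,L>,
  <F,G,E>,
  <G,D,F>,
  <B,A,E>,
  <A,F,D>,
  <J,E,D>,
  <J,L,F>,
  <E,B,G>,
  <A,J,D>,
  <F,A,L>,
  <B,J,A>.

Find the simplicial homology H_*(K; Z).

Order the vertices as A < B < D < E < F < G < J < L. Listing each simplex with vertices in this order, K has dimension 2 with simplices:

  0-simplices (8): A, B, D, E, F, G, J, L
  1-simplices (24): AB, AD, AE, AF, AJ, AL, BD, BE, BG, BJ, BL, DE, DF, DG, DJ, DL, EF, EG, EJ, EL, FG, FJ, FL, JL
  2-simplices (16): ABE, ABJ, ADF, ADJ, AEL, AFL, BDG, BDL, BEG, BJL, DEJ, DEL, DFG, EFG, EFJ, FJL

Hence C_0 ≅ Z^8, C_1 ≅ Z^24, C_2 ≅ Z^16.

Boundary ∂_1: C_1 → C_0 is given by ∂[p,q] = [q] − [p]. For instance
  ∂DF = F − D.
The 8×24 boundary matrix has rank 7 and Smith normal form diag(1,1,1,1,1,1,1).

The boundary map ∂_2: C_2 → C_1 maps a triangle to the signed sum of its edges. For instance
  ∂ADF = DF − AF + AD,
  ∂DEL = EL − DL + DE.
As a 24×16 matrix over Z this has rank 15, with invariant factors (1,1,1,1,1,1,1,1,1,1,1,1,1,1,1).

From H_k ≅ ker(∂_k) / im(∂_{k+1}) we obtain:

  H_0: rank C_0 − rank ∂_1 = 8 − 7 = 1, and the invariant factors of ∂_1 are all 1, so H_0 ≅ Z.
  H_1: rank ker ∂_1 − rank ∂_2 = (24 − 7) − 15 = 2, and the invariant factors of ∂_2 are all 1, so H_1 ≅ Z^2.
  H_2: rank ker ∂_2 − rank ∂_3 = (16 − 15) − 0 = 1, and there is no ∂_3, so H_2 ≅ Z.

(K is a triangulation of the torus T^2.)

H_0 = Z,  H_1 = Z^2,  H_2 = Z.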